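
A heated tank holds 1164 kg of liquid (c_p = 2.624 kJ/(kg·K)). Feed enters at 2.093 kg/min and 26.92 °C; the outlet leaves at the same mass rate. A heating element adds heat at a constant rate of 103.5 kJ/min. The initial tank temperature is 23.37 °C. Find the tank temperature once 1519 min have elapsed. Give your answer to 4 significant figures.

M c_p dT/dt = ṁ c_p (T_in − T) + Q̇.
Rearrange: dT/dt = (T_ss − T)/τ with τ = M/ṁ = 556.140 min and T_ss = T_in + Q̇/(ṁ c_p) = 45.7655 °C.
This is linear first-order; T(t) = T_ss + (T₀ − T_ss) e^(−t/τ).
T(1519) = 45.7655 + (-22.3955)·e^(−1519/556.140) = 45.7655 + (-22.3955)·0.0651327 = 44.3068 °C.

44.31 °C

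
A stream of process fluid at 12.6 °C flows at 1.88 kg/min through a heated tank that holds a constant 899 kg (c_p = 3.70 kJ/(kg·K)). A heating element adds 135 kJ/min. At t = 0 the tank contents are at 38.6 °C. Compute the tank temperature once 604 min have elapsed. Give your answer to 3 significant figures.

33.9 °C

M c_p dT/dt = ṁ c_p (T_in − T) + Q̇.
Rearrange: dT/dt = (T_ss − T)/τ with τ = M/ṁ = 478.19 min and T_ss = T_in + Q̇/(ṁ c_p) = 32.008 °C.
This is linear first-order; T(t) = T_ss + (T₀ − T_ss) e^(−t/τ).
T(604) = 32.008 + (6.5923)·e^(−604/478.19) = 32.008 + (6.5923)·0.28278 = 33.872 °C.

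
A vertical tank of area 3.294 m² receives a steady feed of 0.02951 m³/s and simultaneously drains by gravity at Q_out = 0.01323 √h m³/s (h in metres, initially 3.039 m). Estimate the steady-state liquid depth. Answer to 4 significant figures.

4.975 m

Level balance: A dh/dt = 0.02951 − 0.01323 √h. Setting dh/dt = 0:
Q_in = 0.01323 √h_ss ⇒ √h_ss = 0.02951/0.01323 = 2.23054.
h_ss = 2.23054² = 4.97529 m. (Since h₀ = 3.039 m < h_ss, the level will rise toward this value.)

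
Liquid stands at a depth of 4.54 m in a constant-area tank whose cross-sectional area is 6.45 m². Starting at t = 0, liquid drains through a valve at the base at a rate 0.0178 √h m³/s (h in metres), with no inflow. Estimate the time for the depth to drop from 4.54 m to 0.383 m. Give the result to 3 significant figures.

1100 s

With no inflow, A dh/dt = −0.0178 √h.
This is separable: 2 d(√h)/dt = −0.0178/A, so √h = √h₀ − (0.0178/(2A)) t.
t = 2A(√h₀ − √h)/0.0178 = 2·6.45·(√4.54 − √0.383)/0.0178
  = 12.900 × (2.1307 − 0.61887) / 0.0178 = 1095.7 s.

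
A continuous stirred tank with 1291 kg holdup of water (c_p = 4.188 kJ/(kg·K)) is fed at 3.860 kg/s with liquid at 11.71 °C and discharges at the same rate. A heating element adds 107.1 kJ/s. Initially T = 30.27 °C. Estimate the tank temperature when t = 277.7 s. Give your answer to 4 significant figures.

23.54 °C

M c_p dT/dt = ṁ c_p (T_in − T) + Q̇.
τ = M/ṁ = 334.456 s; T_ss = T_in + Q̇/(ṁ c_p) = 11.71 + 107.1/(3.860·4.188) = 18.3351 °C.
Solution: T(t) = T_ss + (T₀ − T_ss) e^(−t/τ).
T(277.7) = 18.3351 + (11.9349)·e^(−277.7/334.456) = 18.3351 + (11.9349)·0.435917 = 23.5378 °C.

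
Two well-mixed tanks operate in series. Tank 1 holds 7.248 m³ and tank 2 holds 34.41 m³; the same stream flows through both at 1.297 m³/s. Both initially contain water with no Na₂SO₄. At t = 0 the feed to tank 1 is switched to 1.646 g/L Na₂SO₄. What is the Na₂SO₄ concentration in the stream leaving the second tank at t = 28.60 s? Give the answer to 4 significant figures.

0.9391 g/L

Time constants: τᵢ = Vᵢ/Q for each well-mixed tank.
τ₁ = 7.248/1.297 = 5.58828 s; τ₂ = 34.41/1.297 = 26.5305 s.
Tank 1: C₁ = C_in(1 − e^(−t/τ₁)). Tank 2 (τ₁ ≠ τ₂): C₂ = C_in[1 − (τ₁ e^(−t/τ₁) − τ₂ e^(−t/τ₂))/(τ₁ − τ₂)].
At t = 28.60: e^(−t/τ₁) = 0.00598887, e^(−t/τ₂) = 0.340273.
C₂ = 1.646·[1 − (5.58828·0.00598887 − 26.5305·0.340273)/(-20.9422)] = 1.646·0.570525 = 0.939084 g/L.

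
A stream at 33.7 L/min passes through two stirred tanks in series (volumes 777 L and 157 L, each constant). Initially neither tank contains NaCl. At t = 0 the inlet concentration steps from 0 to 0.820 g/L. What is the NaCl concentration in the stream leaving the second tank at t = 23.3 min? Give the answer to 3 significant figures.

Each tank obeys Vᵢ dCᵢ/dt = Q(Cᵢ₋₁ − Cᵢ), so τᵢ = Vᵢ/Q.
τ₁ = 777/33.7 = 23.056 min; τ₂ = 157/33.7 = 4.6588 min.
Tank 1: C₁ = C_in(1 − e^(−t/τ₁)). Tank 2 (τ₁ ≠ τ₂): C₂ = C_in[1 − (τ₁ e^(−t/τ₁) − τ₂ e^(−t/τ₂))/(τ₁ − τ₂)].
At t = 23.3: e^(−t/τ₁) = 0.36401, e^(−t/τ₂) = 0.0067289.
C₂ = 0.820·[1 − (23.056·0.36401 − 4.6588·0.0067289)/(18.398)] = 0.820·0.54551 = 0.44732 g/L.

0.447 g/L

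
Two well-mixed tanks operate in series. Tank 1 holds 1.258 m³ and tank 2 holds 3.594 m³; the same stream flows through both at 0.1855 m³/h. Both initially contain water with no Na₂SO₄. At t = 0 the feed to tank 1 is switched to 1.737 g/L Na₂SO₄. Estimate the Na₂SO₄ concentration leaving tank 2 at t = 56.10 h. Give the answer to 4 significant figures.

1.590 g/L

Time constants: τᵢ = Vᵢ/Q for each well-mixed tank.
τ₁ = 1.258/0.1855 = 6.78167 h; τ₂ = 3.594/0.1855 = 19.3747 h.
Tank 1: C₁ = C_in(1 − e^(−t/τ₁)). Tank 2 (τ₁ ≠ τ₂): C₂ = C_in[1 − (τ₁ e^(−t/τ₁) − τ₂ e^(−t/τ₂))/(τ₁ − τ₂)].
At t = 56.10: e^(−t/τ₁) = 0.000255498, e^(−t/τ₂) = 0.0552695.
C₂ = 1.737·[1 − (6.78167·0.000255498 − 19.3747·0.0552695)/(-12.5930)] = 1.737·0.915104 = 1.58954 g/L.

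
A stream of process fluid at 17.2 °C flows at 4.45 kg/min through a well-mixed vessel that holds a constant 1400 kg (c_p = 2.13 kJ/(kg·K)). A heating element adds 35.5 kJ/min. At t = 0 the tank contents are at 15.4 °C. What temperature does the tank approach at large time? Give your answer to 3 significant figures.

Unsteady energy balance on the tank contents: M c_p dT/dt = ṁ c_p (T_in − T) + 35.5.
At steady state dT/dt = 0 ⇒ T_ss = T_in + Q̇/(ṁ c_p) = 17.2 + 35.5/(4.45·2.13) = 20.945 °C.

20.9 °C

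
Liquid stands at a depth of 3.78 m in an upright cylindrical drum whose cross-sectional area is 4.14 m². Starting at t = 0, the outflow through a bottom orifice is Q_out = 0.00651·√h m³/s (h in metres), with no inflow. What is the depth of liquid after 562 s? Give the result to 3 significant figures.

2.26 m

With no inflow, A dh/dt = −0.00651 √h.
Separate and integrate: 2(√h − √h₀) = −(0.00651/A) t.
√h = √3.78 − 0.00651·562/(2·4.14) = 1.9442 − 0.44186 = 1.5024.
h = 1.5024² = 2.2571 m.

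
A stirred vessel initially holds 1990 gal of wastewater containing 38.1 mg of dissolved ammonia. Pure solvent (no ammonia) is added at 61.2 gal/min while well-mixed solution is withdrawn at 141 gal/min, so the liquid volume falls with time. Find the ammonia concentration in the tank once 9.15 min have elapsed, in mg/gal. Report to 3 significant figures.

Let m(t) be the amount of ammonia. Volume: V(t) = V₀ + (Q_in − Q_out) t = 1990 − 79.800 t; V(9.15) = 1259.8 gal.
Solute balance: dm/dt = 0 − Q_out C = −Q_out m/V(t).
Separate: dm/m = −Q_out dt/V(t) ⇒ ln(m/m₀) = −(Q_out/(Q_in−Q_out)) ln(V/V₀).
m = m₀ (V₀/V)^(Q_out/(Q_in−Q_out)) = 38.1 × (1990/1259.8)^(-1.7669) = 16.987 mg.
C = m/V = 16.987/1259.8 = 0.013484 mg/gal.

0.0135 mg/gal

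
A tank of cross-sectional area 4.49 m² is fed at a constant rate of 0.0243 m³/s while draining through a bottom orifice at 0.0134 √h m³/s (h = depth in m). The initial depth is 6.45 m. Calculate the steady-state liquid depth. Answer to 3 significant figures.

3.29 m

Level balance: A dh/dt = 0.0243 − 0.0134 √h. Setting dh/dt = 0:
Q_in = 0.0134 √h_ss ⇒ √h_ss = 0.0243/0.0134 = 1.8134.
h_ss = 1.8134² = 3.2885 m. (Since h₀ = 6.45 m > h_ss, the level will fall toward this value.)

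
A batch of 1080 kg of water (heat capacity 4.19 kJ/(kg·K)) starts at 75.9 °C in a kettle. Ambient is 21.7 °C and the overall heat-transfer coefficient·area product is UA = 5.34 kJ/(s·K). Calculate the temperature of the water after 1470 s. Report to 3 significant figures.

Unsteady energy balance on the tank contents: M c_p dT/dt = −UA(T − T_amb).
dT/dt = (T_ss − T)/τ with T_ss = T_amb = 21.700 °C, τ = M c_p/UA = 1080·4.19/5.34 = 847.42 s.
This is linear first-order; T(t) = T_ss + (T₀ − T_ss) e^(−t/τ).
T(1470) = 21.700 + (54.200)·0.17646 = 31.264 °C.

31.3 °C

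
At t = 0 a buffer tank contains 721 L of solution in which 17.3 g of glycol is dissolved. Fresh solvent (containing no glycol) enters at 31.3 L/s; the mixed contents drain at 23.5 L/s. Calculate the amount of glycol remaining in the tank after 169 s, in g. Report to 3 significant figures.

Total volume: dV/dt = Q_in − Q_out = 7.8000 L/s, so V(t) = 721 + 7.8000 t and V(169) = 2039.2 L.
Solute balance: dm/dt = 0 − Q_out C = −Q_out m/V(t).
dm/m = −Q_out dt/(V₀ + 7.8000 t); integrating gives ln(m/m₀) = −(Q_out/(Q_in−Q_out)) ln(V/V₀).
m = m₀ (V₀/V)^(Q_out/(Q_in−Q_out)) = 17.3 × (721/2039.2)^(3.0128) = 0.75454 g.

0.755 g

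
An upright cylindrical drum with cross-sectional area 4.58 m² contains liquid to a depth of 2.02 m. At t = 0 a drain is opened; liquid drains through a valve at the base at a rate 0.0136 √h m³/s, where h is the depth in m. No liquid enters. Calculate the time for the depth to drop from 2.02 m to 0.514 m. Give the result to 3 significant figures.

With no inflow, A dh/dt = −0.0136 √h.
This is separable: 2 d(√h)/dt = −0.0136/A, so √h = √h₀ − (0.0136/(2A)) t.
t = 2A(√h₀ − √h)/0.0136 = 2·4.58·(√2.02 − √0.514)/0.0136
  = 9.1600 × (1.4213 − 0.71694) / 0.0136 = 474.39 s.

474 s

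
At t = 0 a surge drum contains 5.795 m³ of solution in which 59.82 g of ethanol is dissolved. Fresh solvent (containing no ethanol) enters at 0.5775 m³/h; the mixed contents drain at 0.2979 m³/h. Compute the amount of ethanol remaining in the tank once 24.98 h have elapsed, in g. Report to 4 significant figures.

Total volume: dV/dt = Q_in − Q_out = 0.279600 m³/h, so V(t) = 5.795 + 0.279600 t and V(24.98) = 12.7794 m³.
Species balance (pure solvent in): dm/dt = −Q_out · m/V(t).
Separate: dm/m = −Q_out dt/V(t) ⇒ ln(m/m₀) = −(Q_out/(Q_in−Q_out)) ln(V/V₀).
m = m₀ (V₀/V)^(Q_out/(Q_in−Q_out)) = 59.82 × (5.795/12.7794)^(1.06545) = 25.7579 g.

25.76 g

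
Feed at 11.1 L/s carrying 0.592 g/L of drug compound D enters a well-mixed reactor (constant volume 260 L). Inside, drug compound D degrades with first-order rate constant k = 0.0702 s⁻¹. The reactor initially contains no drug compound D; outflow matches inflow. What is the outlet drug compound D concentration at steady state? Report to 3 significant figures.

Accumulation = in − out − consumed: V dC/dt = Q C_in − Q C − k V C.
Steady state (dC/dt = 0): C_ss = Q C_in/(Q + kV) = C_in/(1 + kV/Q).
C_ss = 11.1·0.592/(11.1 + 0.0702·260) = 6.5712/29.352 = 0.22388 g/L.

0.224 g/L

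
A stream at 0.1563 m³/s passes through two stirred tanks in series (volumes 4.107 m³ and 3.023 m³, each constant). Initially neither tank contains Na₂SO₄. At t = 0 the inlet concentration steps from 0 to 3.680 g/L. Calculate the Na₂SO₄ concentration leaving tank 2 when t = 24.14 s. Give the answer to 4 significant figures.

Species balance on tank i: dCᵢ/dt = (Cᵢ₋₁ − Cᵢ)/τᵢ with τᵢ = Vᵢ/Q.
τ₁ = 4.107/0.1563 = 26.2764 s; τ₂ = 3.023/0.1563 = 19.3410 s.
Solving the cascade with C₁(0)=C₂(0)=0 gives C₂(t) = C_in[1 − (τ₁ e^(−t/τ₁) − τ₂ e^(−t/τ₂))/(τ₁ − τ₂)].
At t = 24.14: e^(−t/τ₁) = 0.399039, e^(−t/τ₂) = 0.287042.
C₂ = 3.680·[1 − (26.2764·0.399039 − 19.3410·0.287042)/(6.93538)] = 3.680·0.288630 = 1.06216 g/L.

1.062 g/L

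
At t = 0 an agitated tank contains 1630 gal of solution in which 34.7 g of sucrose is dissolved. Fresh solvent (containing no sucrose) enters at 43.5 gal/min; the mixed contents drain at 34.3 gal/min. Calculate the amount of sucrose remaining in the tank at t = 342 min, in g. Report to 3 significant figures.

0.630 g

Total volume: dV/dt = Q_in − Q_out = 9.2000 gal/min, so V(t) = 1630 + 9.2000 t and V(342) = 4776.4 gal.
Solute balance: dm/dt = 0 − Q_out C = −Q_out m/V(t).
Separate: dm/m = −Q_out dt/V(t) ⇒ ln(m/m₀) = −(Q_out/(Q_in−Q_out)) ln(V/V₀).
m = m₀ (V₀/V)^(Q_out/(Q_in−Q_out)) = 34.7 × (1630/4776.4)^(3.7283) = 0.63031 g.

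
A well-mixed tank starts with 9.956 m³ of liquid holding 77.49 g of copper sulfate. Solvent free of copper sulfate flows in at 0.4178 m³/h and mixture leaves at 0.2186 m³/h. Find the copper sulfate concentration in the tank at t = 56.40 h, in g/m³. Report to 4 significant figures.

1.596 g/m³

Let m(t) be the amount of copper sulfate. Volume: V(t) = V₀ + (Q_in − Q_out) t = 9.956 + 0.199200 t; V(56.40) = 21.1909 m³.
Species balance (pure solvent in): dm/dt = −Q_out · m/V(t).
dm/m = −Q_out dt/(V₀ + 0.199200 t); integrating gives ln(m/m₀) = −(Q_out/(Q_in−Q_out)) ln(V/V₀).
m = m₀ (V₀/V)^(Q_out/(Q_in−Q_out)) = 77.49 × (9.956/21.1909)^(1.09739) = 33.8245 g.
C = m/V = 33.8245/21.1909 = 1.59618 g/m³.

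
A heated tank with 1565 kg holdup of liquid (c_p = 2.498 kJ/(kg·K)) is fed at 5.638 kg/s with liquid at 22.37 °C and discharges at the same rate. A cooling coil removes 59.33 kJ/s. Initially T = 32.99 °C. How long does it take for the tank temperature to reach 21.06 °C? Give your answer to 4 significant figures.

Energy balance: M c_p dT/dt = ṁ c_p (T_in − T) − 59.33.
τ = M/ṁ = 277.581 s; T_ss = T_in − Q̇/(ṁ c_p) = 18.1573 °C.
T(t) = T_ss + (T₀ − T_ss) e^(−t/τ). Set T = 21.06:
e^(−t/τ) = (21.06 − 18.1573)/(32.99 − 18.1573) = 0.195694
t = −277.581 · ln(0.195694) = 452.790 s.

452.8 s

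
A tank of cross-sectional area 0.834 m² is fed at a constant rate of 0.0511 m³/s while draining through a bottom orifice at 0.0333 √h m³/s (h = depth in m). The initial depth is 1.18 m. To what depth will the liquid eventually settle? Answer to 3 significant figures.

Level balance: A dh/dt = 0.0511 − 0.0333 √h. Setting dh/dt = 0:
Q_in = 0.0333 √h_ss ⇒ √h_ss = 0.0511/0.0333 = 1.5345.
h_ss = 1.5345² = 2.3548 m. (Since h₀ = 1.18 m < h_ss, the level will rise toward this value.)

2.35 m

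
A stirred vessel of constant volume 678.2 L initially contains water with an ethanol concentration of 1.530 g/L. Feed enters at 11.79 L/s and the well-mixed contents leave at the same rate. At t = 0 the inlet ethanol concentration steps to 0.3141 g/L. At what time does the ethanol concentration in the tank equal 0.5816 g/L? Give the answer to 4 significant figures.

Mass balance on the solute (V constant): V dC/dt = Q(C_in − C), so τ = V/Q = 57.5233 s.
C(t) = C_in + (C₀ − C_in) e^(−t/τ). Set C = 0.5816 and solve for t:
e^(−t/τ) = (C − C_in)/(C₀ − C_in) = (0.5816 − 0.3141)/(1.530 − 0.3141) = 0.220002
t = −τ ln(…) = 57.5233 × 1.51412 = 87.0972 s.

87.10 s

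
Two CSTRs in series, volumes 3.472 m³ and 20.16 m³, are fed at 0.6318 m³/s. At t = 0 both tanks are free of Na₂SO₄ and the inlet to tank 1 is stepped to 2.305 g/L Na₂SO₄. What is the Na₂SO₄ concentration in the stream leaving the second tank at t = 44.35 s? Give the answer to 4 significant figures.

1.612 g/L

Time constants: τᵢ = Vᵢ/Q for each well-mixed tank.
τ₁ = 3.472/0.6318 = 5.49541 s; τ₂ = 20.16/0.6318 = 31.9088 s.
Tank 1: C₁ = C_in(1 − e^(−t/τ₁)). Tank 2 (τ₁ ≠ τ₂): C₂ = C_in[1 − (τ₁ e^(−t/τ₁) − τ₂ e^(−t/τ₂))/(τ₁ − τ₂)].
At t = 44.35: e^(−t/τ₁) = 0.000312667, e^(−t/τ₂) = 0.249101.
C₂ = 2.305·[1 − (5.49541·0.000312667 − 31.9088·0.249101)/(-26.4134)] = 2.305·0.699138 = 1.61151 g/L.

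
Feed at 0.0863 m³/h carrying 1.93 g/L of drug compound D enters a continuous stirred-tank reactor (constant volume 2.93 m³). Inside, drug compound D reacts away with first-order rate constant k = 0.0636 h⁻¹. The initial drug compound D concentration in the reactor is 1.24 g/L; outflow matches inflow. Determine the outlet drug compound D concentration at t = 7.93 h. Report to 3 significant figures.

V dC/dt = Q(C_in − C) − k V C.
dC/dt = (Q/V) C_in − (Q/V + k) C; effective rate a = Q/V + k = 0.029454 + 0.0636 = 0.093054 h⁻¹.
C_ss = Q C_in/(Q + kV) = 0.61089 g/L; C(t) = C_ss + (C₀ − C_ss) e^(−a t).
C(7.93) = 0.61089 + (0.62911)·e^(−0.093054·7.93) = 0.61089 + (0.62911)·0.47811 = 0.91167 g/L.

0.912 g/L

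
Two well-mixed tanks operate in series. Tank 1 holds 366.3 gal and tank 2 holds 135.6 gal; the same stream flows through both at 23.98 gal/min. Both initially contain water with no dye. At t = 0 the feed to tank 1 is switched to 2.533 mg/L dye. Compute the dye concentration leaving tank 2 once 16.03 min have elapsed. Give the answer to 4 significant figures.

Species balance on tank i: dCᵢ/dt = (Cᵢ₋₁ − Cᵢ)/τᵢ with τᵢ = Vᵢ/Q.
τ₁ = 366.3/23.98 = 15.2752 min; τ₂ = 135.6/23.98 = 5.65471 min.
Solving the cascade with C₁(0)=C₂(0)=0 gives C₂(t) = C_in[1 − (τ₁ e^(−t/τ₁) − τ₂ e^(−t/τ₂))/(τ₁ − τ₂)].
At t = 16.03: e^(−t/τ₁) = 0.350144, e^(−t/τ₂) = 0.0587300.
C₂ = 2.533·[1 − (15.2752·0.350144 − 5.65471·0.0587300)/(9.62052)] = 2.533·0.478570 = 1.21222 mg/L.

1.212 mg/L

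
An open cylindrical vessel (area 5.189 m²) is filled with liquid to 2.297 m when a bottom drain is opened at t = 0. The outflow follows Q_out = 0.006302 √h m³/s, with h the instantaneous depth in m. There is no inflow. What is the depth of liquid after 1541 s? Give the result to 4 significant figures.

Accumulation of liquid (constant cross-section A): A dh/dt = −0.006302 √h.
∫ h^(−1/2) dh = −(0.006302/A) ∫ dt, giving 2√h = 2√h₀ − (0.006302/A) t.
√h = √2.297 − 0.006302·1541/(2·5.189) = 1.51559 − 0.935766 = 0.579819.
h = 0.579819² = 0.336191 m.

0.3362 m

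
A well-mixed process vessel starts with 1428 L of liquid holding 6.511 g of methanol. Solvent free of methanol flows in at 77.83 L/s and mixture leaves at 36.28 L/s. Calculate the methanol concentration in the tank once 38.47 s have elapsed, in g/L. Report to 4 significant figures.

Let m(t) be the amount of methanol. Volume: V(t) = V₀ + (Q_in − Q_out) t = 1428 + 41.5500 t; V(38.47) = 3026.43 L.
Species balance (pure solvent in): dm/dt = −Q_out · m/V(t).
dm/m = −Q_out dt/(V₀ + 41.5500 t); integrating gives ln(m/m₀) = −(Q_out/(Q_in−Q_out)) ln(V/V₀).
m = m₀ (V₀/V)^(Q_out/(Q_in−Q_out)) = 6.511 × (1428/3026.43)^(0.873165) = 3.37924 g.
C = m/V = 3.37924/3026.43 = 0.00111658 g/L.

0.001117 g/L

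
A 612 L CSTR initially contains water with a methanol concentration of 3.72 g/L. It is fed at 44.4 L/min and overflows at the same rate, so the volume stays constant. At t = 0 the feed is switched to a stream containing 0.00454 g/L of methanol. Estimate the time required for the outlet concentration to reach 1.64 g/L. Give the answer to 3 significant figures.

11.3 min

Species balance on the tank: V dC/dt = Q(C_in − C), so τ = V/Q = 13.784 min.
C(t) = C_in + (C₀ − C_in) e^(−t/τ). Set C = 1.64 and solve for t:
e^(−t/τ) = (C − C_in)/(C₀ − C_in) = (1.64 − 0.00454)/(3.72 − 0.00454) = 0.44018
t = −τ ln(…) = 13.784 × 0.82058 = 11.311 min.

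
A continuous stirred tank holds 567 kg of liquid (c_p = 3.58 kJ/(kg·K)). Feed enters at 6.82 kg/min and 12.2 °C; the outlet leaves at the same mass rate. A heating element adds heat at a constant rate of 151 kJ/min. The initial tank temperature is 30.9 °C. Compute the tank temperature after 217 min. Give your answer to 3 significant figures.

19.3 °C

Heat balance on the well-mixed liquid: M c_p dT/dt = ṁ c_p (T_in − T) + 151.
τ = M/ṁ = 83.138 min; T_ss = T_in + Q̇/(ṁ c_p) = 12.2 + 151/(6.82·3.58) = 18.385 °C.
Integrating: T(t) = T_ss + (T₀ − T_ss) e^(−t/τ).
T(217) = 18.385 + (12.515)·e^(−217/83.138) = 18.385 + (12.515)·0.073525 = 19.305 °C.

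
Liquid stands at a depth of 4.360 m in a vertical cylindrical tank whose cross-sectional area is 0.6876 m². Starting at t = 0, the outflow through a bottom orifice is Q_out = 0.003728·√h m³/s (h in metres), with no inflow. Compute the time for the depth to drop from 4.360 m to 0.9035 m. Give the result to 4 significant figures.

With no inflow, A dh/dt = −0.003728 √h.
∫ h^(−1/2) dh = −(0.003728/A) ∫ dt, giving 2√h = 2√h₀ − (0.003728/A) t.
t = 2A(√h₀ − √h)/0.003728 = 2·0.6876·(√4.360 − √0.9035)/0.003728
  = 1.37520 × (2.08806 − 0.950526) / 0.003728 = 419.619 s.

419.6 s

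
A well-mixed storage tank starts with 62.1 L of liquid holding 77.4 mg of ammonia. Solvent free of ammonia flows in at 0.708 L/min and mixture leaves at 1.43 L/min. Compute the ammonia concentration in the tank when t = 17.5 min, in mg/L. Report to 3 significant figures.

Let m(t) be the amount of ammonia. Volume: V(t) = V₀ + (Q_in − Q_out) t = 62.1 − 0.72200 t; V(17.5) = 49.465 L.
Species balance (pure solvent in): dm/dt = −Q_out · m/V(t).
dm/m = −Q_out dt/(V₀ − 0.72200 t); integrating gives ln(m/m₀) = −(Q_out/(Q_in−Q_out)) ln(V/V₀).
m = m₀ (V₀/V)^(Q_out/(Q_in−Q_out)) = 77.4 × (62.1/49.465)^(-1.9806) = 49.325 mg.
C = m/V = 49.325/49.465 = 0.99718 mg/L.

0.997 mg/L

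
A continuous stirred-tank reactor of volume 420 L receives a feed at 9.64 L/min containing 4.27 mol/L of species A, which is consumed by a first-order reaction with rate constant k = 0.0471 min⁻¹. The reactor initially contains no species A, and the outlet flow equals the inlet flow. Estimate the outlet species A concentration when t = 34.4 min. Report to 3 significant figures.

V dC/dt = Q(C_in − C) − k V C.
dC/dt = (Q/V) C_in − (Q/V + k) C; effective rate a = Q/V + k = 0.022952 + 0.0471 = 0.070052 min⁻¹.
C_ss = Q C_in/(Q + kV) = 1.3990 mol/L; C(t) = C_ss + (C₀ − C_ss) e^(−a t).
C(34.4) = 1.3990 + (-1.3990)·e^(−0.070052·34.4) = 1.3990 + (-1.3990)·0.089833 = 1.2734 mol/L.

1.27 mol/L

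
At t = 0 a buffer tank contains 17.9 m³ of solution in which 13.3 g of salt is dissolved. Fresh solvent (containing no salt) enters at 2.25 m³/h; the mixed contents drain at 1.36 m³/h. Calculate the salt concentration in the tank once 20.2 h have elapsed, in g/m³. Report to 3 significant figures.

Total volume: dV/dt = Q_in − Q_out = 0.89000 m³/h, so V(t) = 17.9 + 0.89000 t and V(20.2) = 35.878 m³.
No salt enters, so dm/dt = −Q_out · (m/V).
dm/m = −Q_out dt/(V₀ + 0.89000 t); integrating gives ln(m/m₀) = −(Q_out/(Q_in−Q_out)) ln(V/V₀).
m = m₀ (V₀/V)^(Q_out/(Q_in−Q_out)) = 13.3 × (17.9/35.878)^(1.5281) = 4.5963 g.
C = m/V = 4.5963/35.878 = 0.12811 g/m³.

0.128 g/m³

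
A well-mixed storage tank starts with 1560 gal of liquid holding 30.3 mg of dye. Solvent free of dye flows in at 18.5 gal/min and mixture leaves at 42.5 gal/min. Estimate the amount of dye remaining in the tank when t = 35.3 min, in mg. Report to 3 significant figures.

7.57 mg

Let m(t) be the amount of dye. Volume: V(t) = V₀ + (Q_in − Q_out) t = 1560 − 24.000 t; V(35.3) = 712.80 gal.
Species balance (pure solvent in): dm/dt = −Q_out · m/V(t).
dm/m = −Q_out dt/(V₀ − 24.000 t); integrating gives ln(m/m₀) = −(Q_out/(Q_in−Q_out)) ln(V/V₀).
m = m₀ (V₀/V)^(Q_out/(Q_in−Q_out)) = 30.3 × (1560/712.80)^(-1.7708) = 7.5697 mg.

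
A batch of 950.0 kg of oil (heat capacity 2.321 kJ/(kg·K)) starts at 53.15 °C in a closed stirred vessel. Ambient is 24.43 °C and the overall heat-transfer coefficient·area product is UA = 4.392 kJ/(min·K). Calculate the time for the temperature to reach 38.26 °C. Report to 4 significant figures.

Unsteady energy balance on the tank contents: M c_p dT/dt = −UA(T − T_amb).
τ = M c_p/UA = 502.038 min; T_ss = T_amb = 24.4300 °C.
T(t) = T_ss + (T₀ − T_ss)e^(−t/τ); set T = 38.26:
t = −τ ln[(T − T_ss)/(T₀ − T_ss)] = −502.038 · ln(0.481546) = 366.866 min.

366.9 min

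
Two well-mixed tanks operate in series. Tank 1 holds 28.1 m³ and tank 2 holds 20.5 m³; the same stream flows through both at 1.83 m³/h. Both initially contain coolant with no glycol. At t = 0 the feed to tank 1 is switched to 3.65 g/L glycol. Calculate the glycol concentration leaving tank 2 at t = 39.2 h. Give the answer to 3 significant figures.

Each tank obeys Vᵢ dCᵢ/dt = Q(Cᵢ₋₁ − Cᵢ), so τᵢ = Vᵢ/Q.
τ₁ = 28.1/1.83 = 15.355 h; τ₂ = 20.5/1.83 = 11.202 h.
Solving the cascade with C₁(0)=C₂(0)=0 gives C₂(t) = C_in[1 − (τ₁ e^(−t/τ₁) − τ₂ e^(−t/τ₂))/(τ₁ − τ₂)].
At t = 39.2: e^(−t/τ₁) = 0.077857, e^(−t/τ₂) = 0.030218.
C₂ = 3.65·[1 − (15.355·0.077857 − 11.202·0.030218)/(4.1530)] = 3.65·0.79364 = 2.8968 g/L.

2.90 g/L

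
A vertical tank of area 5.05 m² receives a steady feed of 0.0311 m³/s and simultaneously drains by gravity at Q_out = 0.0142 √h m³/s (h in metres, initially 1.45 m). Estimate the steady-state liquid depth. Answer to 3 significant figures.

4.80 m

A dh/dt = Q_in − 0.0142 √h. Steady state requires inflow = outflow:
Q_in = 0.0142 √h_ss ⇒ √h_ss = 0.0311/0.0142 = 2.1901.
h_ss = 2.1901² = 4.7967 m. (Since h₀ = 1.45 m < h_ss, the level will rise toward this value.)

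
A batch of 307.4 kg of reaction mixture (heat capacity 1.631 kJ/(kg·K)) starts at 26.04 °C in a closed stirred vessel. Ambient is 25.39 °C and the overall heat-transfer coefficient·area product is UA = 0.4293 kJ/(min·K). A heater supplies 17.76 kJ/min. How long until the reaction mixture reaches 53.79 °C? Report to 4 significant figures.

M c_p dT/dt = −UA(T − T_amb) + Q̇.
τ = M c_p/UA = 1167.88 min; T_ss = T_amb + Q̇/UA = 25.39 + 17.76/0.4293 = 66.7597 °C.
T(t) = T_ss + (T₀ − T_ss)e^(−t/τ); set T = 53.79:
t = −τ ln[(T − T_ss)/(T₀ − T_ss)] = −1167.88 · ln(0.318511) = 1336.16 min.

1336 min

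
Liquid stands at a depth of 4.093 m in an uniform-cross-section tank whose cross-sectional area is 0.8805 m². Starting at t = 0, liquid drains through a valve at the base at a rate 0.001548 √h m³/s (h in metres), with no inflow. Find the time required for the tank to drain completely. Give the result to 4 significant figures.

2301 s

With no inflow, A dh/dt = −0.001548 √h.
This is separable: 2 d(√h)/dt = −0.001548/A, so √h = √h₀ − (0.001548/(2A)) t.
Set h = 0: 2√h₀ = (0.001548/A) t_empty ⇒ t_empty = 2A√h₀/0.001548.
t_empty = 2·0.8805·√4.093/0.001548 = 1.76100·2.02312/0.001548 = 2301.49 s.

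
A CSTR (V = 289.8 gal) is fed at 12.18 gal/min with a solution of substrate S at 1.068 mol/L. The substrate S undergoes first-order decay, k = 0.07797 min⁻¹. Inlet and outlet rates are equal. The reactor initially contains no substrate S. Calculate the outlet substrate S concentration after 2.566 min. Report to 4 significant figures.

Species balance: V dC/dt = Q C_in − Q C − k V C.
This is linear with rate a = Q/V + k = 0.119999 min⁻¹.
C_ss = Q C_in/(Q + kV) = 0.374061 mol/L; C(t) = C_ss + (C₀ − C_ss) e^(−a t).
C(2.566) = 0.374061 + (-0.374061)·e^(−0.119999·2.566) = 0.374061 + (-0.374061)·0.734976 = 0.0991352 mol/L.

0.09914 mol/L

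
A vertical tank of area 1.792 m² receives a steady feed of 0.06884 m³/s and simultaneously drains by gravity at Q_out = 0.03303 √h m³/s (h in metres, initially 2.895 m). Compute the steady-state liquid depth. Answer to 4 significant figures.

Level balance: A dh/dt = 0.06884 − 0.03303 √h. Setting dh/dt = 0:
Q_in = 0.03303 √h_ss ⇒ √h_ss = 0.06884/0.03303 = 2.08417.
h_ss = 2.08417² = 4.34375 m. (Since h₀ = 2.895 m < h_ss, the level will rise toward this value.)

4.344 m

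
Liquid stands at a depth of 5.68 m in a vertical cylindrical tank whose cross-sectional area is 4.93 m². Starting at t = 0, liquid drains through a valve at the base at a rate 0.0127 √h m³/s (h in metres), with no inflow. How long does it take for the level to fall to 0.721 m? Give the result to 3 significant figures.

A dh/dt = −Q_out = −0.0127 √h.
Separate and integrate: 2(√h − √h₀) = −(0.0127/A) t.
t = 2A(√h₀ − √h)/0.0127 = 2·4.93·(√5.68 − √0.721)/0.0127
  = 9.8600 × (2.3833 − 0.84912) / 0.0127 = 1191.1 s.

1190 s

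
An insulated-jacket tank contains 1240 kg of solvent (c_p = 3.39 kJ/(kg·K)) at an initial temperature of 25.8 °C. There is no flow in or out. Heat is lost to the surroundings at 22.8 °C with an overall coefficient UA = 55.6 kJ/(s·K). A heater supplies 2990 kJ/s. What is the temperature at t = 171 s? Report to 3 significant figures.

Unsteady energy balance on the tank contents: M c_p dT/dt = −UA(T − T_amb) + Q̇.
dT/dt = (T_ss − T)/τ with T_ss = T_amb + Q̇/UA = 22.8 + 2990/55.6 = 76.577 °C, τ = M c_p/UA = 1240·3.39/55.6 = 75.604 s.
This is linear first-order; T(t) = T_ss + (T₀ − T_ss) e^(−t/τ).
T(171) = 76.577 + (-50.777)·0.10417 = 71.288 °C.

71.3 °C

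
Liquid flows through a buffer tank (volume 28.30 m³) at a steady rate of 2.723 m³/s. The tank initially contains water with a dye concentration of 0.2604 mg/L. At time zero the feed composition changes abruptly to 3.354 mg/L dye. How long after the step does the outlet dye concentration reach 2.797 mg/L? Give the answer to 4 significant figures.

Accumulation = in − out for the solute gives V dC/dt = Q(C_in − C), so τ = V/Q = 10.3929 s.
C(t) = C_in + (C₀ − C_in) e^(−t/τ). Set C = 2.797 and solve for t:
e^(−t/τ) = (C − C_in)/(C₀ − C_in) = (2.797 − 3.354)/(0.2604 − 3.354) = 0.180049
t = −τ ln(…) = 10.3929 × 1.71453 = 17.8190 s.

17.82 s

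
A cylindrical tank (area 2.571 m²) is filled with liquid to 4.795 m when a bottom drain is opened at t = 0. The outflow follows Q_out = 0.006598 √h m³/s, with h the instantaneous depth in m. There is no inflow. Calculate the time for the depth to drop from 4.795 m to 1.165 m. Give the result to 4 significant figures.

Volume balance on the tank: A dh/dt = −0.006598 √h.
Separate and integrate: 2(√h − √h₀) = −(0.006598/A) t.
t = 2A(√h₀ − √h)/0.006598 = 2·2.571·(√4.795 − √1.165)/0.006598
  = 5.14200 × (2.18975 − 1.07935) / 0.006598 = 865.363 s.

865.4 s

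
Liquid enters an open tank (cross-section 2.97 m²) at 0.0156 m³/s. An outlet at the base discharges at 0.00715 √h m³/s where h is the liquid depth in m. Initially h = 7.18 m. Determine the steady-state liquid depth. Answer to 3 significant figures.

A dh/dt = Q_in − 0.00715 √h. Steady state requires inflow = outflow:
Q_in = 0.00715 √h_ss ⇒ √h_ss = 0.0156/0.00715 = 2.1818.
h_ss = 2.1818² = 4.7603 m. (Since h₀ = 7.18 m > h_ss, the level will fall toward this value.)

4.76 m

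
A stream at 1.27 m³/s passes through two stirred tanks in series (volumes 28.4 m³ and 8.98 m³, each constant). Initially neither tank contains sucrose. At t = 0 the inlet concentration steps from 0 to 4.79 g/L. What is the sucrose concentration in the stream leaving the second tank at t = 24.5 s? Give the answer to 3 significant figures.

Time constants: τᵢ = Vᵢ/Q for each well-mixed tank.
τ₁ = 28.4/1.27 = 22.362 s; τ₂ = 8.98/1.27 = 7.0709 s.
Tank 1: C₁ = C_in(1 − e^(−t/τ₁)). Tank 2 (τ₁ ≠ τ₂): C₂ = C_in[1 − (τ₁ e^(−t/τ₁) − τ₂ e^(−t/τ₂))/(τ₁ − τ₂)].
At t = 24.5: e^(−t/τ₁) = 0.33434, e^(−t/τ₂) = 0.031275.
C₂ = 4.79·[1 − (22.362·0.33434 − 7.0709·0.031275)/(15.291)] = 4.79·0.52552 = 2.5172 g/L.

2.52 g/L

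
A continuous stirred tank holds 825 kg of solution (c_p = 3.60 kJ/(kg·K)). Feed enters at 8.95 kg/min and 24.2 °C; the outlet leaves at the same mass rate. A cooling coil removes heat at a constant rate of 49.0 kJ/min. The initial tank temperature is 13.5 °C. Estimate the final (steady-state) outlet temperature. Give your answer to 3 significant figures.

First-law balance (no shaft work): M c_p dT/dt = ṁ c_p (T_in − T) − 49.0.
At steady state dT/dt = 0 ⇒ T_ss = T_in − Q̇/(ṁ c_p) = 24.2 − 49.0/(8.95·3.60) = 22.679 °C.

22.7 °C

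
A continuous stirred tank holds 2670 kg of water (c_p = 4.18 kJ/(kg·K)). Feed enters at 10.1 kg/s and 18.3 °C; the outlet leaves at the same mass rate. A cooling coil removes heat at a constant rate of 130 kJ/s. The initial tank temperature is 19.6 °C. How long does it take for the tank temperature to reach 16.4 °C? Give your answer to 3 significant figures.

Unsteady energy balance on the tank contents: M c_p dT/dt = ṁ c_p (T_in − T) − 130.
τ = M/ṁ = 264.36 s; T_ss = T_in − Q̇/(ṁ c_p) = 15.221 °C.
T(t) = T_ss + (T₀ − T_ss) e^(−t/τ). Set T = 16.4:
e^(−t/τ) = (16.4 − 15.221)/(19.6 − 15.221) = 0.26928
t = −264.36 · ln(0.26928) = 346.83 s.

347 s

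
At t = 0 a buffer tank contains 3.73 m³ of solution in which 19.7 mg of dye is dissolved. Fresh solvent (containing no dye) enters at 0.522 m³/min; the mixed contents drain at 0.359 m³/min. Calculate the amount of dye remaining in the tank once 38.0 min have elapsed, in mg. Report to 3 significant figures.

2.28 mg

Let m(t) be the amount of dye. Volume: V(t) = V₀ + (Q_in − Q_out) t = 3.73 + 0.16300 t; V(38.0) = 9.9240 m³.
Solute balance: dm/dt = 0 − Q_out C = −Q_out m/V(t).
Separate: dm/m = −Q_out dt/V(t) ⇒ ln(m/m₀) = −(Q_out/(Q_in−Q_out)) ln(V/V₀).
m = m₀ (V₀/V)^(Q_out/(Q_in−Q_out)) = 19.7 × (3.73/9.9240)^(2.2025) = 2.2828 mg.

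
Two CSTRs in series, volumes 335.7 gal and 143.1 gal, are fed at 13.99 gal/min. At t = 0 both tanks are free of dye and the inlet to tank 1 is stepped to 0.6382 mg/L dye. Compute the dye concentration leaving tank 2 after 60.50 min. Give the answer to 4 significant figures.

0.5501 mg/L

Species balance on tank i: dCᵢ/dt = (Cᵢ₋₁ − Cᵢ)/τᵢ with τᵢ = Vᵢ/Q.
τ₁ = 335.7/13.99 = 23.9957 min; τ₂ = 143.1/13.99 = 10.2287 min.
Tank 1: C₁ = C_in(1 − e^(−t/τ₁)). Tank 2 (τ₁ ≠ τ₂): C₂ = C_in[1 − (τ₁ e^(−t/τ₁) − τ₂ e^(−t/τ₂))/(τ₁ − τ₂)].
At t = 60.50: e^(−t/τ₁) = 0.0803564, e^(−t/τ₂) = 0.00269944.
C₂ = 0.6382·[1 − (23.9957·0.0803564 − 10.2287·0.00269944)/(13.7670)] = 0.6382·0.861945 = 0.550093 mg/L.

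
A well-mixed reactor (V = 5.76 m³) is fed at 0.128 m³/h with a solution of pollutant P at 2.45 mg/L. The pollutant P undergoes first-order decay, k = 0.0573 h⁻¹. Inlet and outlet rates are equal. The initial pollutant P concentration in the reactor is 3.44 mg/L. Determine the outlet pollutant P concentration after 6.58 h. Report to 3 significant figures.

V dC/dt = Q(C_in − C) − k V C.
This is linear with rate a = Q/V + k = 0.079522 h⁻¹.
C_ss = Q C_in/(Q + kV) = 0.68464 mg/L; C(t) = C_ss + (C₀ − C_ss) e^(−a t).
C(6.58) = 0.68464 + (2.7554)·e^(−0.079522·6.58) = 0.68464 + (2.7554)·0.59259 = 2.3174 mg/L.

2.32 mg/L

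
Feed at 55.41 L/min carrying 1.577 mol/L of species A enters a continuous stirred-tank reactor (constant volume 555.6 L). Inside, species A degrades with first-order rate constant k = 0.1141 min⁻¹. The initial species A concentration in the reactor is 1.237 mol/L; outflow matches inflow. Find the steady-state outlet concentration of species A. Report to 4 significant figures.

0.7355 mol/L

Species balance: V dC/dt = Q C_in − Q C − k V C.
At steady state: 0 = Q C_in − (Q + kV) C_ss, so C_ss = Q C_in/(Q + kV).
C_ss = 55.41·1.577/(55.41 + 0.1141·555.6) = 87.3816/118.804 = 0.735511 mol/L.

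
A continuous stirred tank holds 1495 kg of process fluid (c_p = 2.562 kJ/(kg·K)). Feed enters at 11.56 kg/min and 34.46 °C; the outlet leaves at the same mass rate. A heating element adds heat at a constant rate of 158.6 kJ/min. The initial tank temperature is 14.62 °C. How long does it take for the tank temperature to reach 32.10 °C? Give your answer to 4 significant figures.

Energy balance: M c_p dT/dt = ṁ c_p (T_in − T) + 158.6.
τ = M/ṁ = 129.325 min; T_ss = T_in + Q̇/(ṁ c_p) = 39.8151 °C.
T(t) = T_ss + (T₀ − T_ss) e^(−t/τ). Set T = 32.10:
e^(−t/τ) = (32.10 − 39.8151)/(14.62 − 39.8151) = 0.306214
t = −129.325 · ln(0.306214) = 153.053 min.

153.1 min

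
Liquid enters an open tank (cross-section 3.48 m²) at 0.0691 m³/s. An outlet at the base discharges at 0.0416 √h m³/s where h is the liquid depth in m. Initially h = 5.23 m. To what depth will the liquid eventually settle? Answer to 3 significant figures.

2.76 m

Accumulation of liquid (constant cross-section A): A dh/dt = Q_in − 0.0416 √h. At steady state dh/dt = 0:
Q_in = 0.0416 √h_ss ⇒ √h_ss = 0.0691/0.0416 = 1.6611.
h_ss = 1.6611² = 2.7591 m. (Since h₀ = 5.23 m > h_ss, the level will fall toward this value.)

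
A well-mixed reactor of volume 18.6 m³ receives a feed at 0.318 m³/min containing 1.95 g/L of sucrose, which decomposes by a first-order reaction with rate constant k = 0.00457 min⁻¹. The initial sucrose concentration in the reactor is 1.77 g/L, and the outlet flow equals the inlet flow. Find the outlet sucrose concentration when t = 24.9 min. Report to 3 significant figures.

V dC/dt = Q(C_in − C) − k V C.
dC/dt = (Q/V) C_in − (Q/V + k) C; effective rate a = Q/V + k = 0.017097 + 0.00457 = 0.021667 min⁻¹.
C_ss = Q C_in/(Q + kV) = 1.5387 g/L; C(t) = C_ss + (C₀ − C_ss) e^(−a t).
C(24.9) = 1.5387 + (0.23130)·e^(−0.021667·24.9) = 1.5387 + (0.23130)·0.58304 = 1.6736 g/L.

1.67 g/L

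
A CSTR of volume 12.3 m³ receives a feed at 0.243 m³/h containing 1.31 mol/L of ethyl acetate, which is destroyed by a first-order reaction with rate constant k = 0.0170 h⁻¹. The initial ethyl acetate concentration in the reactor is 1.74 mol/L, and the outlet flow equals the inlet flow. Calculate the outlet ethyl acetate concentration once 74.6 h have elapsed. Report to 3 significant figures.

0.771 mol/L

V dC/dt = Q(C_in − C) − k V C.
This is linear with rate a = Q/V + k = 0.036756 h⁻¹.
C_ss = Q C_in/(Q + kV) = 0.70411 mol/L; C(t) = C_ss + (C₀ − C_ss) e^(−a t).
C(74.6) = 0.70411 + (1.0359)·e^(−0.036756·74.6) = 0.70411 + (1.0359)·0.064441 = 0.77087 mol/L.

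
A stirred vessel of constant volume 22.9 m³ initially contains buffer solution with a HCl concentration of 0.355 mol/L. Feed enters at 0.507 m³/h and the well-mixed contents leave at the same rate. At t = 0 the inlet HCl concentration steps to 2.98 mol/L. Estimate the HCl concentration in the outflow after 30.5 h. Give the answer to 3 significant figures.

Accumulation = in − out for the solute gives V dC/dt = Q(C_in − C).
Rewrite as dC/dt + C/τ = C_in/τ, τ = V/Q = 45.168 h.
C approaches C_in exponentially: C(t) = C_in + (C₀ − C_in) e^(−t/τ).
C(30.5) = 2.98 + (0.355 − 2.98)·e^(−30.5/45.168) = 2.98 + (-2.6250)·0.50902 = 1.6438 mol/L.

1.64 mol/L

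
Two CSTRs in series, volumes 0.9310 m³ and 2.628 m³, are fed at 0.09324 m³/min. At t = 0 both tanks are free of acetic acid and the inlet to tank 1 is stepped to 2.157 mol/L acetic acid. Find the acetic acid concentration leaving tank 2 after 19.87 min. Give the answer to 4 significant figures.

Each tank obeys Vᵢ dCᵢ/dt = Q(Cᵢ₋₁ − Cᵢ), so τᵢ = Vᵢ/Q.
τ₁ = 0.9310/0.09324 = 9.98498 min; τ₂ = 2.628/0.09324 = 28.1853 min.
Solving the cascade with C₁(0)=C₂(0)=0 gives C₂(t) = C_in[1 − (τ₁ e^(−t/τ₁) − τ₂ e^(−t/τ₂))/(τ₁ − τ₂)].
At t = 19.87: e^(−t/τ₁) = 0.136697, e^(−t/τ₂) = 0.494120.
C₂ = 2.157·[1 − (9.98498·0.136697 − 28.1853·0.494120)/(-18.2003)] = 2.157·0.309792 = 0.668222 mol/L.

0.6682 mol/L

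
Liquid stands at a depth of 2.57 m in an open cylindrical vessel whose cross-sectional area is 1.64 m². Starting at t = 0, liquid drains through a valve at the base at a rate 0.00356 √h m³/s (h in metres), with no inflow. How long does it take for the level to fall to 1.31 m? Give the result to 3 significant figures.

With no inflow, A dh/dt = −0.00356 √h.
Separate and integrate: 2(√h − √h₀) = −(0.00356/A) t.
t = 2A(√h₀ − √h)/0.00356 = 2·1.64·(√2.57 − √1.31)/0.00356
  = 3.2800 × (1.6031 − 1.1446) / 0.00356 = 422.50 s.

423 s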